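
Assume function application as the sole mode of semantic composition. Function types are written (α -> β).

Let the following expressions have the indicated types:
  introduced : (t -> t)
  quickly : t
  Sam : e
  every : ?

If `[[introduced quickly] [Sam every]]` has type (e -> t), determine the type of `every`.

At [[introduced quickly] [Sam every]] (required: (e -> t)): [introduced quickly] is t, which is not a function with range (e -> t); hence [Sam every] is the functor — type (t -> (e -> t)).
At [Sam every] (required: (t -> (e -> t))): Sam is e, which is not a function with range (t -> (e -> t)); hence every is the functor — type (e -> (t -> (e -> t))).

(e -> (t -> (e -> t)))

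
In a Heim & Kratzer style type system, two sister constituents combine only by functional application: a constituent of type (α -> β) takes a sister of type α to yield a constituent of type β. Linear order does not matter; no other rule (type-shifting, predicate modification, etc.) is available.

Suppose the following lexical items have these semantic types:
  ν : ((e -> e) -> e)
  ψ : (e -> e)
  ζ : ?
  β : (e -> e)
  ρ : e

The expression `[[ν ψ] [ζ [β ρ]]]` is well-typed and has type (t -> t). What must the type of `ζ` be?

(e -> (e -> (t -> t)))

For [[ν ψ] [ζ [β ρ]]] to have type (t -> t) with [ν ψ] of type e, [ζ [β ρ]] must be the function: [ζ [β ρ]] : (e -> (t -> t)).
For [ζ [β ρ]] to have type (e -> (t -> t)) with [β ρ] of type e, ζ must be the function: ζ : (e -> (e -> (t -> t))).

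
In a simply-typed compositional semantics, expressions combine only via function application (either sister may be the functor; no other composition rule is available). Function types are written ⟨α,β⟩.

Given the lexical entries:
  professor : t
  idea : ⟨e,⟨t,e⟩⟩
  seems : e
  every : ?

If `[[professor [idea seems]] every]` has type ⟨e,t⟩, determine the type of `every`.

[[professor [idea seems]] every] is required to be ⟨e,t⟩. [professor [idea seems]] : e cannot yield ⟨e,t⟩ as functor, so every : ⟨e,⟨e,t⟩⟩.

⟨e,⟨e,t⟩⟩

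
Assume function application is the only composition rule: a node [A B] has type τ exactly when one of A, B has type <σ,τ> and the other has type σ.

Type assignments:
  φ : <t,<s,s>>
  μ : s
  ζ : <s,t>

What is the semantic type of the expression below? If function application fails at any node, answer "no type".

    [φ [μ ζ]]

<s,s>

[μ ζ]: ζ is <s,t>, μ is s; result t.
[φ [μ ζ]]: φ is <t,<s,s>>, [μ ζ] is t; result <s,s>.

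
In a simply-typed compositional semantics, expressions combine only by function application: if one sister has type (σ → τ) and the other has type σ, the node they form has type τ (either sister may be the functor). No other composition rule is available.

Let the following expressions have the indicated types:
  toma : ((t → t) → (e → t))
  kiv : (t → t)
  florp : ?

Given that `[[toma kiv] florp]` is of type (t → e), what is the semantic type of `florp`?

((e → t) → (t → e))

For [[toma kiv] florp] to have type (t → e) with [toma kiv] of type (e → t), florp must be the function: florp : ((e → t) → (t → e)).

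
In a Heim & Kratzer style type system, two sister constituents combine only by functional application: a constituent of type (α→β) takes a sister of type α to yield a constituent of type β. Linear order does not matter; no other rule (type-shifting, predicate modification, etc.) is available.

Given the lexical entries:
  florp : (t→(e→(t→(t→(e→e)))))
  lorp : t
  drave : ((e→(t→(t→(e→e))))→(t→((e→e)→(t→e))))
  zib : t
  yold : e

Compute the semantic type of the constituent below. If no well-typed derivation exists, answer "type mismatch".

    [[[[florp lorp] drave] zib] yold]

[florp lorp] — florp of type (t→(e→(t→(t→(e→e))))) combines with lorp of type t: type (e→(t→(t→(e→e)))).
[[florp lorp] drave] — drave of type ((e→(t→(t→(e→e))))→(t→((e→e)→(t→e)))) combines with [florp lorp] of type (e→(t→(t→(e→e)))): type (t→((e→e)→(t→e))).
[[[florp lorp] drave] zib] — [[florp lorp] drave] of type (t→((e→e)→(t→e))) combines with zib of type t: type ((e→e)→(t→e)).
At [[[[florp lorp] drave] zib] yold]: neither ((e→e)→(t→e)) nor e can take the other as argument; the node is ill-typed.

type mismatch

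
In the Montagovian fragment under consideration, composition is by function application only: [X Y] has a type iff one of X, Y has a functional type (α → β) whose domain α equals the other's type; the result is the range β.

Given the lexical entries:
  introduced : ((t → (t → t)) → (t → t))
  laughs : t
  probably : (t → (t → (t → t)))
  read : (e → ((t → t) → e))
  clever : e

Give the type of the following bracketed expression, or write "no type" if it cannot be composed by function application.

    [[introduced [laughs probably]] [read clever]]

e

At [laughs probably], probably : (t → (t → (t → t))) takes laughs : t, giving (t → (t → t)).
At [introduced [laughs probably]], introduced : ((t → (t → t)) → (t → t)) takes [laughs probably] : (t → (t → t)), giving (t → t).
At [read clever], read : (e → ((t → t) → e)) takes clever : e, giving ((t → t) → e).
At [[introduced [laughs probably]] [read clever]], [read clever] : ((t → t) → e) takes [introduced [laughs probably]] : (t → t), giving e.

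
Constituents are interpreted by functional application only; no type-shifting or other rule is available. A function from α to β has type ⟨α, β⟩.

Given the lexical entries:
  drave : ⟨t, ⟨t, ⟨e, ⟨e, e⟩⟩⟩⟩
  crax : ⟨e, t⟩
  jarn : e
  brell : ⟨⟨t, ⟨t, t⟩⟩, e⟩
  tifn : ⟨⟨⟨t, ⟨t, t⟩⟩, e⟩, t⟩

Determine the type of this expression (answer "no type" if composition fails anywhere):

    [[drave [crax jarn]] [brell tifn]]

[crax jarn]: ⟨e, t⟩ applied to e yields t.
[drave [crax jarn]]: ⟨t, ⟨t, ⟨e, ⟨e, e⟩⟩⟩⟩ applied to t yields ⟨t, ⟨e, ⟨e, e⟩⟩⟩.
[brell tifn]: ⟨⟨⟨t, ⟨t, t⟩⟩, e⟩, t⟩ applied to ⟨⟨t, ⟨t, t⟩⟩, e⟩ yields t.
[[drave [crax jarn]] [brell tifn]]: ⟨t, ⟨e, ⟨e, e⟩⟩⟩ applied to t yields ⟨e, ⟨e, e⟩⟩.

⟨e, ⟨e, e⟩⟩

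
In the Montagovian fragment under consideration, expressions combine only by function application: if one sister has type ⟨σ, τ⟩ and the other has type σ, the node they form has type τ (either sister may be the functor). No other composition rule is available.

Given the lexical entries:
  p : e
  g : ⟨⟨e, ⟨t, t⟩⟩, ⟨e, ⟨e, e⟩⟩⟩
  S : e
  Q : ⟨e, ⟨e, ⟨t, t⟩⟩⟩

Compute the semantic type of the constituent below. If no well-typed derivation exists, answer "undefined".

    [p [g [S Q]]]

⟨e, e⟩

[S Q]: Q is ⟨e, ⟨e, ⟨t, t⟩⟩⟩, S is e; result ⟨e, ⟨t, t⟩⟩.
[g [S Q]]: g is ⟨⟨e, ⟨t, t⟩⟩, ⟨e, ⟨e, e⟩⟩⟩, [S Q] is ⟨e, ⟨t, t⟩⟩; result ⟨e, ⟨e, e⟩⟩.
[p [g [S Q]]]: [g [S Q]] is ⟨e, ⟨e, e⟩⟩, p is e; result ⟨e, e⟩.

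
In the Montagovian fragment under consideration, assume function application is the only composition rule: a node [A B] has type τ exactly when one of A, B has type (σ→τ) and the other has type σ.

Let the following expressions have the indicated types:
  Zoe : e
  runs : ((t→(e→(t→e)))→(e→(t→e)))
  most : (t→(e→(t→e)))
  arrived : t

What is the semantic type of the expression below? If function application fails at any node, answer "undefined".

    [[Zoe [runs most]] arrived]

e

[runs most]: runs is ((t→(e→(t→e)))→(e→(t→e))), most is (t→(e→(t→e))); result (e→(t→e)).
[Zoe [runs most]]: [runs most] is (e→(t→e)), Zoe is e; result (t→e).
[[Zoe [runs most]] arrived]: [Zoe [runs most]] is (t→e), arrived is t; result e.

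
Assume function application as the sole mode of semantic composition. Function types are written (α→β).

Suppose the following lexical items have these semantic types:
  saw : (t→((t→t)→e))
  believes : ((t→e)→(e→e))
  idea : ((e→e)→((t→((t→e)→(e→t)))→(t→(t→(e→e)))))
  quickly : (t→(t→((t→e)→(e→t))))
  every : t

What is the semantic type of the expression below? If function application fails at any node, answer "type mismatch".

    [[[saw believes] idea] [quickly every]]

type mismatch

[saw believes]: (t→((t→t)→e)) and ((t→e)→(e→e)) cannot combine by function application — type clash.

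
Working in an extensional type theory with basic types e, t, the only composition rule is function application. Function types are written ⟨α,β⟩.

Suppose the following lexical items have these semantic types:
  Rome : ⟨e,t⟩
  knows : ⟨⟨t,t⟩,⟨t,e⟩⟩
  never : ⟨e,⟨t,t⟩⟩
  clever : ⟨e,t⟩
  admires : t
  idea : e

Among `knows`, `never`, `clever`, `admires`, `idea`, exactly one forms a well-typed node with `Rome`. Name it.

knows : ⟨⟨t,t⟩,⟨t,e⟩⟩ — neither side's domain matches the other.
never : ⟨e,⟨t,t⟩⟩ — neither side's domain matches the other.
clever : ⟨e,t⟩ — neither side's domain matches the other.
admires : t — neither side's domain matches the other.
idea — combines: Rome : ⟨e,t⟩ takes idea : e as argument, giving t.

idea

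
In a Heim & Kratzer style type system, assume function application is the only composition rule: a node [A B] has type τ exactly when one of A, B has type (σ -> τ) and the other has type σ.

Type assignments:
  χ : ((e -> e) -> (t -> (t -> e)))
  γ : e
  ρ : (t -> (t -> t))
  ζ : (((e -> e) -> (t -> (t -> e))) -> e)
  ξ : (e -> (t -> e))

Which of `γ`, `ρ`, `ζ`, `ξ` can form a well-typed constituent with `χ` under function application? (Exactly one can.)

ζ

γ : e — χ needs (e -> e); γ needs nothing (atomic); neither fits.
ρ : (t -> (t -> t)) — χ needs (e -> e); ρ needs t; neither fits.
ζ — combines: ζ : (((e -> e) -> (t -> (t -> e))) -> e) takes χ : ((e -> e) -> (t -> (t -> e))) as argument, giving e.
ξ : (e -> (t -> e)) — χ needs (e -> e); ξ needs e; neither fits.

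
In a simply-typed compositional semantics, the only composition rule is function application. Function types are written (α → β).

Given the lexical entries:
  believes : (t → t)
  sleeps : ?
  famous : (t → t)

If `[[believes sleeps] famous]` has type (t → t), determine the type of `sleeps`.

[[believes sleeps] famous] must have type (t → t). The sister famous has type (t → t); that is not a function onto (t → t), so [believes sleeps] must be the functor, of type ((t → t) → (t → t)).
[believes sleeps] must have type ((t → t) → (t → t)). The sister believes has type (t → t); that is not a function onto ((t → t) → (t → t)), so sleeps must be the functor, of type ((t → t) → ((t → t) → (t → t))).

((t → t) → ((t → t) → (t → t)))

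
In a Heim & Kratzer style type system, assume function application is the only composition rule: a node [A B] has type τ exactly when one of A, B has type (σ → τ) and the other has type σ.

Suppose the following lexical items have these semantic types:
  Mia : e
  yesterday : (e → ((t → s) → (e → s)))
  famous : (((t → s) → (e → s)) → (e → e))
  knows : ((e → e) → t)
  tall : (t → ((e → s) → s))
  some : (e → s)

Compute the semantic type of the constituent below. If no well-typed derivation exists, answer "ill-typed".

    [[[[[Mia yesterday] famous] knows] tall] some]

s

[Mia yesterday]: yesterday is (e → ((t → s) → (e → s))), Mia is e; result ((t → s) → (e → s)).
[[Mia yesterday] famous]: famous is (((t → s) → (e → s)) → (e → e)), [Mia yesterday] is ((t → s) → (e → s)); result (e → e).
[[[Mia yesterday] famous] knows]: knows is ((e → e) → t), [[Mia yesterday] famous] is (e → e); result t.
[[[[Mia yesterday] famous] knows] tall]: tall is (t → ((e → s) → s)), [[[Mia yesterday] famous] knows] is t; result ((e → s) → s).
[[[[[Mia yesterday] famous] knows] tall] some]: [[[[Mia yesterday] famous] knows] tall] is ((e → s) → s), some is (e → s); result s.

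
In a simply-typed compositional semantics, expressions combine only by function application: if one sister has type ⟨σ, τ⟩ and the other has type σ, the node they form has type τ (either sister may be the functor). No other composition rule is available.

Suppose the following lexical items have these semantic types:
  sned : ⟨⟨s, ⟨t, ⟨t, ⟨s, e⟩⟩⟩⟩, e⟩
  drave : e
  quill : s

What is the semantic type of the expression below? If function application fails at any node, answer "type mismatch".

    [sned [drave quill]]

[drave quill]: e with s — neither is a function whose domain matches the other; composition fails here.

type mismatch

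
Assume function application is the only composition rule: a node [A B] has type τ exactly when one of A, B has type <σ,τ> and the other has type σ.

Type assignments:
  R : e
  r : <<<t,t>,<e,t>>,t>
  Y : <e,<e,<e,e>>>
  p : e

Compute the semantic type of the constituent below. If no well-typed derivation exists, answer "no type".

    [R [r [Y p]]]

[Y p]: functor Y : <e,<e,<e,e>>>, argument p : e; result <e,<e,e>>.
At [r [Y p]]: neither <<<t,t>,<e,t>>,t> nor <e,<e,e>> can take the other as argument; the node is ill-typed.

no type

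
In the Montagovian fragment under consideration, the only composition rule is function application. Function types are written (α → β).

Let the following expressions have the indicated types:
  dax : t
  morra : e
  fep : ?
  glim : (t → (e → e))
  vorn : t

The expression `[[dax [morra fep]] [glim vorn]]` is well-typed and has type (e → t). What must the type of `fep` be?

(e → (t → ((e → e) → (e → t))))

[[dax [morra fep]] [glim vorn]] must have type (e → t). The sister [glim vorn] has type (e → e); that is not a function onto (e → t), so [dax [morra fep]] must be the functor, of type ((e → e) → (e → t)).
[dax [morra fep]] must have type ((e → e) → (e → t)). The sister dax has type t; that is not a function onto ((e → e) → (e → t)), so [morra fep] must be the functor, of type (t → ((e → e) → (e → t))).
[morra fep] must have type (t → ((e → e) → (e → t))). The sister morra has type e; that is not a function onto (t → ((e → e) → (e → t))), so fep must be the functor, of type (e → (t → ((e → e) → (e → t)))).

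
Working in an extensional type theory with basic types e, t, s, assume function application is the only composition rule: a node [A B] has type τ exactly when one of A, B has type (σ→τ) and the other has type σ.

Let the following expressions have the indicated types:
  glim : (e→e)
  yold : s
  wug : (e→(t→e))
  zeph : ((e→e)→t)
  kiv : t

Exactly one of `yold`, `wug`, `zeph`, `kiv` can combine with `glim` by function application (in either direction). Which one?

yold : s — glim needs e; yold needs nothing (atomic); neither fits.
wug : (e→(t→e)) — glim needs e; wug needs e; neither fits.
zeph — combines: zeph : ((e→e)→t) takes glim : (e→e) as argument, giving t.
kiv : t — glim needs e; kiv needs nothing (atomic); neither fits.

zeph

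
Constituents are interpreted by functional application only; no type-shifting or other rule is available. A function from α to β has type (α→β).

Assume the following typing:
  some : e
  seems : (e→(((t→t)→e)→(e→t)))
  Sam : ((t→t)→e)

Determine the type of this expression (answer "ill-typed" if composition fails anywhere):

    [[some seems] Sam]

(e→t)

At [some seems], seems : (e→(((t→t)→e)→(e→t))) takes some : e, giving (((t→t)→e)→(e→t)).
At [[some seems] Sam], [some seems] : (((t→t)→e)→(e→t)) takes Sam : ((t→t)→e), giving (e→t).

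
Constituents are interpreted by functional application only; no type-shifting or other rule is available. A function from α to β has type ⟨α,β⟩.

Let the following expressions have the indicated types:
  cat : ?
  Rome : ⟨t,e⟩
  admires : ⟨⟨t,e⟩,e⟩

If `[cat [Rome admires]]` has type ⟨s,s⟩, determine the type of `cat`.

⟨e,⟨s,s⟩⟩

[cat [Rome admires]] must have type ⟨s,s⟩. The sister [Rome admires] has type e; that is not a function onto ⟨s,s⟩, so cat must be the functor, of type ⟨e,⟨s,s⟩⟩.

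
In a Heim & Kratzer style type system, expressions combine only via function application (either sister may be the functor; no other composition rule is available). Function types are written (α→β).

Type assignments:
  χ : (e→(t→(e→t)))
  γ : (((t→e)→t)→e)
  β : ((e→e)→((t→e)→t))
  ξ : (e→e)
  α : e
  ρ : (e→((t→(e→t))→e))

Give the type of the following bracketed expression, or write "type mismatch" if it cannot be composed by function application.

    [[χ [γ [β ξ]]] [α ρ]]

e

[β ξ]: β is ((e→e)→((t→e)→t)), ξ is (e→e); result ((t→e)→t).
[γ [β ξ]]: γ is (((t→e)→t)→e), [β ξ] is ((t→e)→t); result e.
[χ [γ [β ξ]]]: χ is (e→(t→(e→t))), [γ [β ξ]] is e; result (t→(e→t)).
[α ρ]: ρ is (e→((t→(e→t))→e)), α is e; result ((t→(e→t))→e).
[[χ [γ [β ξ]]] [α ρ]]: [α ρ] is ((t→(e→t))→e), [χ [γ [β ξ]]] is (t→(e→t)); result e.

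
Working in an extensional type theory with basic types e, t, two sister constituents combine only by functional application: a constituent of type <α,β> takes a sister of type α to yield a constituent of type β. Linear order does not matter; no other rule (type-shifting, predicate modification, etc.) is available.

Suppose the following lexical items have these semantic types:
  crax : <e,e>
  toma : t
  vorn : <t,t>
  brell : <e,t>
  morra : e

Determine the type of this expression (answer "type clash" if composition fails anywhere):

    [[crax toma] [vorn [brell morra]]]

type clash

[crax toma]: <e,e> with t — neither is a function whose domain matches the other; composition fails here.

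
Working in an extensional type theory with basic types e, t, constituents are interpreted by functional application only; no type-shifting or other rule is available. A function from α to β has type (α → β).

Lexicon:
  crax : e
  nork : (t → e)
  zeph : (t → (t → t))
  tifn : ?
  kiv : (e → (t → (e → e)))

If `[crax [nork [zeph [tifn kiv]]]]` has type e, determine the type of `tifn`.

((e → (t → (e → e))) → ((t → (t → t)) → ((t → e) → (e → e))))

At [crax [nork [zeph [tifn kiv]]]] (required: e): crax is e, which is not a function with range e; hence [nork [zeph [tifn kiv]]] is the functor — type (e → e).
At [nork [zeph [tifn kiv]]] (required: (e → e)): nork is (t → e), which is not a function with range (e → e); hence [zeph [tifn kiv]] is the functor — type ((t → e) → (e → e)).
At [zeph [tifn kiv]] (required: ((t → e) → (e → e))): zeph is (t → (t → t)), which is not a function with range ((t → e) → (e → e)); hence [tifn kiv] is the functor — type ((t → (t → t)) → ((t → e) → (e → e))).
At [tifn kiv] (required: ((t → (t → t)) → ((t → e) → (e → e)))): kiv is (e → (t → (e → e))), which is not a function with range ((t → (t → t)) → ((t → e) → (e → e))); hence tifn is the functor — type ((e → (t → (e → e))) → ((t → (t → t)) → ((t → e) → (e → e)))).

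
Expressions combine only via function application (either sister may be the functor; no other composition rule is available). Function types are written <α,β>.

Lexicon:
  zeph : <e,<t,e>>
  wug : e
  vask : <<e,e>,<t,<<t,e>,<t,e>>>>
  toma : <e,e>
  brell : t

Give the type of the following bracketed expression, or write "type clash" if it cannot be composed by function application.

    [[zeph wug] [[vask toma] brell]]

<t,e>

[zeph wug]: <e,<t,e>> applied to e yields <t,e>.
[vask toma]: <<e,e>,<t,<<t,e>,<t,e>>>> applied to <e,e> yields <t,<<t,e>,<t,e>>>.
[[vask toma] brell]: <t,<<t,e>,<t,e>>> applied to t yields <<t,e>,<t,e>>.
[[zeph wug] [[vask toma] brell]]: <<t,e>,<t,e>> applied to <t,e> yields <t,e>.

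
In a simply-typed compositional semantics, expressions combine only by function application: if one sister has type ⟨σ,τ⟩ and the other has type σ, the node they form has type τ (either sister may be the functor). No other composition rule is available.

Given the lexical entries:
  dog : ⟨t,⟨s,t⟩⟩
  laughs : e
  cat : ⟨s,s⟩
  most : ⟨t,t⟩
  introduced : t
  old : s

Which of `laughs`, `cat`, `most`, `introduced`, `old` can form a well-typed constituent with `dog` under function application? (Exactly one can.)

laughs : e — does not combine with dog.
cat : ⟨s,s⟩ — does not combine with dog.
most : ⟨t,t⟩ — does not combine with dog.
introduced — combines: dog : ⟨t,⟨s,t⟩⟩ takes introduced : t as argument, giving ⟨s,t⟩.
old : s — does not combine with dog.

introduced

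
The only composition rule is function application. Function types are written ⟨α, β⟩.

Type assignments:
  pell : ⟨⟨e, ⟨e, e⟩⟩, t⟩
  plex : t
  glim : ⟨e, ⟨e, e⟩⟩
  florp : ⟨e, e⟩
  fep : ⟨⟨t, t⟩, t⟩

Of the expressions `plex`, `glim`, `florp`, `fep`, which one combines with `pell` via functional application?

plex : t — does not combine with pell.
glim — combines: pell : ⟨⟨e, ⟨e, e⟩⟩, t⟩ takes glim : ⟨e, ⟨e, e⟩⟩ as argument, giving t.
florp : ⟨e, e⟩ — does not combine with pell.
fep : ⟨⟨t, t⟩, t⟩ — does not combine with pell.

glim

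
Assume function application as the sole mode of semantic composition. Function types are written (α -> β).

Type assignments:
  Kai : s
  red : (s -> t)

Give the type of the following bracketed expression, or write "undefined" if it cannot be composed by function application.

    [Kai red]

t

At [Kai red], red : (s -> t) takes Kai : s, giving t.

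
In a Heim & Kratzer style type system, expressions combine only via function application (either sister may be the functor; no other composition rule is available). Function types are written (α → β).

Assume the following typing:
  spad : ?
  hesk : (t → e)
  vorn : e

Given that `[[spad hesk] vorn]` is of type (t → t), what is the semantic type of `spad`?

[[spad hesk] vorn] must have type (t → t). The sister vorn has type e; that is not a function onto (t → t), so [spad hesk] must be the functor, of type (e → (t → t)).
[spad hesk] must have type (e → (t → t)). The sister hesk has type (t → e); that is not a function onto (e → (t → t)), so spad must be the functor, of type ((t → e) → (e → (t → t))).

((t → e) → (e → (t → t)))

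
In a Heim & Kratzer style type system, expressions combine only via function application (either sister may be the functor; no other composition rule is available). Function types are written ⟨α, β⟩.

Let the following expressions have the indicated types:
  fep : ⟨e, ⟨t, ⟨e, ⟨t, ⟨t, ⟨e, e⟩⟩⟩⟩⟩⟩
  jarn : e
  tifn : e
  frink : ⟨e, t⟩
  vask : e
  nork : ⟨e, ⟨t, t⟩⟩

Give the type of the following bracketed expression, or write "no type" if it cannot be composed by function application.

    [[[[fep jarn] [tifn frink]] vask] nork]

no type

[fep jarn]: functor fep : ⟨e, ⟨t, ⟨e, ⟨t, ⟨t, ⟨e, e⟩⟩⟩⟩⟩⟩, argument jarn : e; result ⟨t, ⟨e, ⟨t, ⟨t, ⟨e, e⟩⟩⟩⟩⟩.
[tifn frink]: functor frink : ⟨e, t⟩, argument tifn : e; result t.
[[fep jarn] [tifn frink]]: functor [fep jarn] : ⟨t, ⟨e, ⟨t, ⟨t, ⟨e, e⟩⟩⟩⟩⟩, argument [tifn frink] : t; result ⟨e, ⟨t, ⟨t, ⟨e, e⟩⟩⟩⟩.
[[[fep jarn] [tifn frink]] vask]: functor [[fep jarn] [tifn frink]] : ⟨e, ⟨t, ⟨t, ⟨e, e⟩⟩⟩⟩, argument vask : e; result ⟨t, ⟨t, ⟨e, e⟩⟩⟩.
At [[[[fep jarn] [tifn frink]] vask] nork]: neither ⟨t, ⟨t, ⟨e, e⟩⟩⟩ nor ⟨e, ⟨t, t⟩⟩ can take the other as argument; the node is ill-typed.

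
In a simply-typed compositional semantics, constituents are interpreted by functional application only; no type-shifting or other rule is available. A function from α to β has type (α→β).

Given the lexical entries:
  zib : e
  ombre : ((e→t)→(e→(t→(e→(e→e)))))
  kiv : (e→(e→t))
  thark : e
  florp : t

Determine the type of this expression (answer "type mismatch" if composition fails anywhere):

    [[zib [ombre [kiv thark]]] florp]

(e→(e→e))

[kiv thark]: (e→(e→t)) applied to e yields (e→t).
[ombre [kiv thark]]: ((e→t)→(e→(t→(e→(e→e))))) applied to (e→t) yields (e→(t→(e→(e→e)))).
[zib [ombre [kiv thark]]]: (e→(t→(e→(e→e)))) applied to e yields (t→(e→(e→e))).
[[zib [ombre [kiv thark]]] florp]: (t→(e→(e→e))) applied to t yields (e→(e→e)).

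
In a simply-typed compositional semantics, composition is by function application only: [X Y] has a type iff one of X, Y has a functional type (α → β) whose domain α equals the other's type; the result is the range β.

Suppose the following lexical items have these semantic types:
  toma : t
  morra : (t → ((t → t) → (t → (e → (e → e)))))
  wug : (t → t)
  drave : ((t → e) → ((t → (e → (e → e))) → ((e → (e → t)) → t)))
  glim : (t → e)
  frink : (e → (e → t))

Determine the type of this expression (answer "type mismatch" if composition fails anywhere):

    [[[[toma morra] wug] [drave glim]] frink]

[toma morra]: functor morra : (t → ((t → t) → (t → (e → (e → e))))), argument toma : t; result ((t → t) → (t → (e → (e → e)))).
[[toma morra] wug]: functor [toma morra] : ((t → t) → (t → (e → (e → e)))), argument wug : (t → t); result (t → (e → (e → e))).
[drave glim]: functor drave : ((t → e) → ((t → (e → (e → e))) → ((e → (e → t)) → t))), argument glim : (t → e); result ((t → (e → (e → e))) → ((e → (e → t)) → t)).
[[[toma morra] wug] [drave glim]]: functor [drave glim] : ((t → (e → (e → e))) → ((e → (e → t)) → t)), argument [[toma morra] wug] : (t → (e → (e → e))); result ((e → (e → t)) → t).
[[[[toma morra] wug] [drave glim]] frink]: functor [[[toma morra] wug] [drave glim]] : ((e → (e → t)) → t), argument frink : (e → (e → t)); result t.

t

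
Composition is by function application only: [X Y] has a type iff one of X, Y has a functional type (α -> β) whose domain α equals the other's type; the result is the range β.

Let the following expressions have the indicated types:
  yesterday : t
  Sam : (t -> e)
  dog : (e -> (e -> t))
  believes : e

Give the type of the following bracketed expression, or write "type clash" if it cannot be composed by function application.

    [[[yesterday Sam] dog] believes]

[yesterday Sam]: Sam is (t -> e), yesterday is t; result e.
[[yesterday Sam] dog]: dog is (e -> (e -> t)), [yesterday Sam] is e; result (e -> t).
[[[yesterday Sam] dog] believes]: [[yesterday Sam] dog] is (e -> t), believes is e; result t.

t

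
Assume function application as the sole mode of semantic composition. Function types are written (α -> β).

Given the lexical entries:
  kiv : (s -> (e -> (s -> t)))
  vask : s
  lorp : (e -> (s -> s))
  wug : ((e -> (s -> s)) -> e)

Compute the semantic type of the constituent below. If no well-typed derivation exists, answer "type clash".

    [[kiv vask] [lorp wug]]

[kiv vask] — kiv of type (s -> (e -> (s -> t))) combines with vask of type s: type (e -> (s -> t)).
[lorp wug] — wug of type ((e -> (s -> s)) -> e) combines with lorp of type (e -> (s -> s)): type e.
[[kiv vask] [lorp wug]] — [kiv vask] of type (e -> (s -> t)) combines with [lorp wug] of type e: type (s -> t).

(s -> t)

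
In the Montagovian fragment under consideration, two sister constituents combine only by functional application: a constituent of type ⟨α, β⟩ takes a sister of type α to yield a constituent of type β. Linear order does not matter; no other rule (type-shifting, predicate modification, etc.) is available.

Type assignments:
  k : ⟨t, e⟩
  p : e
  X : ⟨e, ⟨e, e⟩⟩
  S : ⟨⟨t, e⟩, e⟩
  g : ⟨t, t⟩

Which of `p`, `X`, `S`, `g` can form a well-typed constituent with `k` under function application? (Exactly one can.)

p : e — neither side's domain matches the other.
X : ⟨e, ⟨e, e⟩⟩ — neither side's domain matches the other.
S — combines: S : ⟨⟨t, e⟩, e⟩ takes k : ⟨t, e⟩ as argument, giving e.
g : ⟨t, t⟩ — neither side's domain matches the other.

S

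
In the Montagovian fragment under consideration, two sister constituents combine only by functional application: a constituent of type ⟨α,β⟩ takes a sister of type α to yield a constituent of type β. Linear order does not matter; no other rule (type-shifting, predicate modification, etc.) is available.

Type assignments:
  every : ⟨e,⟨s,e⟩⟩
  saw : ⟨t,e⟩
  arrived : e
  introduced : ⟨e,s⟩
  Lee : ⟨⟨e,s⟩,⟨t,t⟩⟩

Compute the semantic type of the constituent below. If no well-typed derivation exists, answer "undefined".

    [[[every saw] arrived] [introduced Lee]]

undefined

[every saw]: ⟨e,⟨s,e⟩⟩ and ⟨t,e⟩ cannot combine by function application — type clash.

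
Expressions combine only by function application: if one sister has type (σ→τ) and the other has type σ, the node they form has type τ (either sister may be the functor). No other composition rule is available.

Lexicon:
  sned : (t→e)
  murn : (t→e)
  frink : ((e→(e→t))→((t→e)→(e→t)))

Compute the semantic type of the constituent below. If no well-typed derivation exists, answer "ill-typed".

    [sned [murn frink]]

[murn frink]: (t→e) with ((e→(e→t))→((t→e)→(e→t))) — neither is a function whose domain matches the other; composition fails here.

ill-typed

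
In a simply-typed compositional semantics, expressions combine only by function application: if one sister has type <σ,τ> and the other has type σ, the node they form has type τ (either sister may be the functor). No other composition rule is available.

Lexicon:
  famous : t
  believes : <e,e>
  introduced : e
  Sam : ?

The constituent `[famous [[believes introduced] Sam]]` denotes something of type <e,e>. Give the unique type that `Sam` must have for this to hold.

<e,<t,<e,e>>>

At [famous [[believes introduced] Sam]] (required: <e,e>): famous is t, which is not a function with range <e,e>; hence [[believes introduced] Sam] is the functor — type <t,<e,e>>.
At [[believes introduced] Sam] (required: <t,<e,e>>): [believes introduced] is e, which is not a function with range <t,<e,e>>; hence Sam is the functor — type <e,<t,<e,e>>>.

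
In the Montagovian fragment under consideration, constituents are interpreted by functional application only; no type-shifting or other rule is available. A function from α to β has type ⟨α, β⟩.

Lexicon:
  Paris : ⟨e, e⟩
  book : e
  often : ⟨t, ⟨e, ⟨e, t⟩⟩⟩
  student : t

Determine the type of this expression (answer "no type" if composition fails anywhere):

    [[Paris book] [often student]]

[Paris book]: functor Paris : ⟨e, e⟩, argument book : e; result e.
[often student]: functor often : ⟨t, ⟨e, ⟨e, t⟩⟩⟩, argument student : t; result ⟨e, ⟨e, t⟩⟩.
[[Paris book] [often student]]: functor [often student] : ⟨e, ⟨e, t⟩⟩, argument [Paris book] : e; result ⟨e, t⟩.

⟨e, t⟩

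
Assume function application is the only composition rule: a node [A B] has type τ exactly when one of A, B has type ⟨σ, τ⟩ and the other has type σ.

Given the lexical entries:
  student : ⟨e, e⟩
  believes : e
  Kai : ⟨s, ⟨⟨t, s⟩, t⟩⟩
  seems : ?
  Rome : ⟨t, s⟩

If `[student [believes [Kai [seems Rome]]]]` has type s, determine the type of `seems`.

⟨⟨t, s⟩, ⟨⟨s, ⟨⟨t, s⟩, t⟩⟩, ⟨e, ⟨⟨e, e⟩, s⟩⟩⟩⟩

At [student [believes [Kai [seems Rome]]]] (required: s): student is ⟨e, e⟩, which is not a function with range s; hence [believes [Kai [seems Rome]]] is the functor — type ⟨⟨e, e⟩, s⟩.
At [believes [Kai [seems Rome]]] (required: ⟨⟨e, e⟩, s⟩): believes is e, which is not a function with range ⟨⟨e, e⟩, s⟩; hence [Kai [seems Rome]] is the functor — type ⟨e, ⟨⟨e, e⟩, s⟩⟩.
At [Kai [seems Rome]] (required: ⟨e, ⟨⟨e, e⟩, s⟩⟩): Kai is ⟨s, ⟨⟨t, s⟩, t⟩⟩, which is not a function with range ⟨e, ⟨⟨e, e⟩, s⟩⟩; hence [seems Rome] is the functor — type ⟨⟨s, ⟨⟨t, s⟩, t⟩⟩, ⟨e, ⟨⟨e, e⟩, s⟩⟩⟩.
At [seems Rome] (required: ⟨⟨s, ⟨⟨t, s⟩, t⟩⟩, ⟨e, ⟨⟨e, e⟩, s⟩⟩⟩): Rome is ⟨t, s⟩, which is not a function with range ⟨⟨s, ⟨⟨t, s⟩, t⟩⟩, ⟨e, ⟨⟨e, e⟩, s⟩⟩⟩; hence seems is the functor — type ⟨⟨t, s⟩, ⟨⟨s, ⟨⟨t, s⟩, t⟩⟩, ⟨e, ⟨⟨e, e⟩, s⟩⟩⟩⟩.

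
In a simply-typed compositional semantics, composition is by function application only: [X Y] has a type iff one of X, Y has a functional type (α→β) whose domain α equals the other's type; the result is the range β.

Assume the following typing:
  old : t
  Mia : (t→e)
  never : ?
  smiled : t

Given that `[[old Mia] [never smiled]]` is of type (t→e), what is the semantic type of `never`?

[[old Mia] [never smiled]] must have type (t→e). The sister [old Mia] has type e; that is not a function onto (t→e), so [never smiled] must be the functor, of type (e→(t→e)).
[never smiled] must have type (e→(t→e)). The sister smiled has type t; that is not a function onto (e→(t→e)), so never must be the functor, of type (t→(e→(t→e))).

(t→(e→(t→e)))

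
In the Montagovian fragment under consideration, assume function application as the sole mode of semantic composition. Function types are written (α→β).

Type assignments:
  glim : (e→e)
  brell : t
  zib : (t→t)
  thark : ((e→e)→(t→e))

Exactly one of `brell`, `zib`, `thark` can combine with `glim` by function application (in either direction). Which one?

brell : t — no; glim wants e, and brell wants nothing (atomic).
zib : (t→t) — no; glim wants e, and zib wants t.
thark — combines: thark : ((e→e)→(t→e)) takes glim : (e→e) as argument, giving (t→e).

thark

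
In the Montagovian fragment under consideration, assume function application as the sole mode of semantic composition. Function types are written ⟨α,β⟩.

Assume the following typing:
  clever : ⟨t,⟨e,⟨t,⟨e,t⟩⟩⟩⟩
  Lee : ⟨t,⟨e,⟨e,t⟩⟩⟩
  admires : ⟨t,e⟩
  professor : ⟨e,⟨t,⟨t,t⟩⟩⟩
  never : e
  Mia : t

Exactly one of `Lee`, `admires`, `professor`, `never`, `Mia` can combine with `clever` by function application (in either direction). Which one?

Mia

Lee : ⟨t,⟨e,⟨e,t⟩⟩⟩ — clever needs t; Lee needs t; neither fits.
admires : ⟨t,e⟩ — clever needs t; admires needs t; neither fits.
professor : ⟨e,⟨t,⟨t,t⟩⟩⟩ — clever needs t; professor needs e; neither fits.
never : e — clever needs t; never needs nothing (atomic); neither fits.
Mia — combines: clever : ⟨t,⟨e,⟨t,⟨e,t⟩⟩⟩⟩ takes Mia : t as argument, giving ⟨e,⟨t,⟨e,t⟩⟩⟩.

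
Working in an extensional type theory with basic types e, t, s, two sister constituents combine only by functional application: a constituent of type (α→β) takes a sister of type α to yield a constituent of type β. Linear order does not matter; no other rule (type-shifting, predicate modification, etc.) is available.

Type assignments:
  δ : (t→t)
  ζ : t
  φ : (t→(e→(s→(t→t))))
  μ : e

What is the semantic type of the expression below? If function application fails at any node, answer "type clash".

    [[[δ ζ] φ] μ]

[δ ζ] — δ of type (t→t) combines with ζ of type t: type t.
[[δ ζ] φ] — φ of type (t→(e→(s→(t→t)))) combines with [δ ζ] of type t: type (e→(s→(t→t))).
[[[δ ζ] φ] μ] — [[δ ζ] φ] of type (e→(s→(t→t))) combines with μ of type e: type (s→(t→t)).

(s→(t→t))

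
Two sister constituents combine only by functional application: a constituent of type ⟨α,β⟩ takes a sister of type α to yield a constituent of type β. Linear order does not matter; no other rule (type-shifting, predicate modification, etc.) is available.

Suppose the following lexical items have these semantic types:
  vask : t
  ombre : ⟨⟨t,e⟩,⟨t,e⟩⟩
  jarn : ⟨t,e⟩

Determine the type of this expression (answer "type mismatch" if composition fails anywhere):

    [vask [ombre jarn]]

[ombre jarn]: ⟨⟨t,e⟩,⟨t,e⟩⟩ applied to ⟨t,e⟩ yields ⟨t,e⟩.
[vask [ombre jarn]]: ⟨t,e⟩ applied to t yields e.

e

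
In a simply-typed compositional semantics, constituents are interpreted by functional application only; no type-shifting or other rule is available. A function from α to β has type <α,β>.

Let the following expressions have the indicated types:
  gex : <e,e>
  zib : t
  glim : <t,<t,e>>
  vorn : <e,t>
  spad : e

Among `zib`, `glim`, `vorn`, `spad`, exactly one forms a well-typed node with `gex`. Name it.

zib : t — gex needs e; zib needs nothing (atomic); neither fits.
glim : <t,<t,e>> — gex needs e; glim needs t; neither fits.
vorn : <e,t> — gex needs e; vorn needs e; neither fits.
spad — combines: gex : <e,e> takes spad : e as argument, giving e.

spad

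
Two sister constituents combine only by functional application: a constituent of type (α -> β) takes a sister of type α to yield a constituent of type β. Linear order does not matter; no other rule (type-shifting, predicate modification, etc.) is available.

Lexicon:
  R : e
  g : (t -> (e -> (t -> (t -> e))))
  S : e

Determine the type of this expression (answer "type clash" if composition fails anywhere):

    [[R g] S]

type clash

[R g]: e with (t -> (e -> (t -> (t -> e)))) — neither is a function whose domain matches the other; composition fails here.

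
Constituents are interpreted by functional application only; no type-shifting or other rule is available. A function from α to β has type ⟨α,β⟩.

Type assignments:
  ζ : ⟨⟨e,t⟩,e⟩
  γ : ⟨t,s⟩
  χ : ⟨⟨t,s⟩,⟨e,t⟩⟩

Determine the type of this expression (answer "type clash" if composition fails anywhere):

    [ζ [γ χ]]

e

[γ χ] — χ of type ⟨⟨t,s⟩,⟨e,t⟩⟩ combines with γ of type ⟨t,s⟩: type ⟨e,t⟩.
[ζ [γ χ]] — ζ of type ⟨⟨e,t⟩,e⟩ combines with [γ χ] of type ⟨e,t⟩: type e.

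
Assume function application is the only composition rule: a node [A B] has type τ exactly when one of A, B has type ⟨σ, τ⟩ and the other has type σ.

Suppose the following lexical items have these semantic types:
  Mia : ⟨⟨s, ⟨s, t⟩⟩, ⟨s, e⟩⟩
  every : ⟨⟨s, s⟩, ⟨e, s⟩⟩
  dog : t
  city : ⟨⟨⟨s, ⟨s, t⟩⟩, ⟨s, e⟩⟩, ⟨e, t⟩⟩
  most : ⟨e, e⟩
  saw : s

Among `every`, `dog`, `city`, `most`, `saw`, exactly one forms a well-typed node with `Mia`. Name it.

every : ⟨⟨s, s⟩, ⟨e, s⟩⟩ — no; Mia wants ⟨s, ⟨s, t⟩⟩, and every wants ⟨s, s⟩.
dog : t — no; Mia wants ⟨s, ⟨s, t⟩⟩, and dog wants nothing (atomic).
city — combines: city : ⟨⟨⟨s, ⟨s, t⟩⟩, ⟨s, e⟩⟩, ⟨e, t⟩⟩ takes Mia : ⟨⟨s, ⟨s, t⟩⟩, ⟨s, e⟩⟩ as argument, giving ⟨e, t⟩.
most : ⟨e, e⟩ — no; Mia wants ⟨s, ⟨s, t⟩⟩, and most wants e.
saw : s — no; Mia wants ⟨s, ⟨s, t⟩⟩, and saw wants nothing (atomic).

city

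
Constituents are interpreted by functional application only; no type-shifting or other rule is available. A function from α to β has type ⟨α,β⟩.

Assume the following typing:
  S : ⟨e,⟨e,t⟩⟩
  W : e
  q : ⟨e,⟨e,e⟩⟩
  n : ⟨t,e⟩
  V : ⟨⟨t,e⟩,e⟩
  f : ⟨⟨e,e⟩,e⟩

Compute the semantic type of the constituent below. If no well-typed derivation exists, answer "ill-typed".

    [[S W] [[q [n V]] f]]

t

[S W]: ⟨e,⟨e,t⟩⟩ applied to e yields ⟨e,t⟩.
[n V]: ⟨⟨t,e⟩,e⟩ applied to ⟨t,e⟩ yields e.
[q [n V]]: ⟨e,⟨e,e⟩⟩ applied to e yields ⟨e,e⟩.
[[q [n V]] f]: ⟨⟨e,e⟩,e⟩ applied to ⟨e,e⟩ yields e.
[[S W] [[q [n V]] f]]: ⟨e,t⟩ applied to e yields t.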